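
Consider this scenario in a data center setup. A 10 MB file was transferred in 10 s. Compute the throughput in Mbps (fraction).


Given: file = 10 MB, time = 10 s
File in Mb = 10 * 8 = 80 Mb
Throughput = 80 / 10 Mbps
Throughput = 8 Mbps

8


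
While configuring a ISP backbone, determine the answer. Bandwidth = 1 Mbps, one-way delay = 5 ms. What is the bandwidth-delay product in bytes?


Given: bandwidth = 1 Mbps, delay = 5 ms
BDP in bits = 1 * 10^6 * 5 / 1000
BDP in bits = 5000
BDP in bytes = 5000 / 8 = 625

625


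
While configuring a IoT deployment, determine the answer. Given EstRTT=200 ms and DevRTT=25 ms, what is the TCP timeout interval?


Given: EstRTT = 200 ms, DevRTT = 25 ms
Timeout = EstRTT + 4 * DevRTT
4 * DevRTT = 4 * 25 = 100
Timeout = 200 + 100 = 300 ms

300


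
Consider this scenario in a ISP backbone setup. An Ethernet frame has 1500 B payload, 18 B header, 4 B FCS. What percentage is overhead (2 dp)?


Given: payload = 1500 B, header = 18 B, trailer = 4 B
Overhead bytes = header + trailer = 18 + 4 = 22
Total frame = payload + overhead = 1500 + 22 = 1522
Overhead % = 22 / 1522 * 100 = 1.4455% -> 1.45% (2 dp)

1.45


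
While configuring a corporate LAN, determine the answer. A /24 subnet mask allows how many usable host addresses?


Given: subnet mask /24
Host bits = 32 - 24 = 8
Total addresses = 2^8 = 256
Usable hosts = 256 - 2 (network + broadcast) = 254

254


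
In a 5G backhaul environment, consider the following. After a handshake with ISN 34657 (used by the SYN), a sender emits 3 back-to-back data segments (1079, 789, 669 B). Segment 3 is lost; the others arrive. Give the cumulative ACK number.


SYN uses sequence number 34657; first data byte = ISN + 1 = 34658.
Segment 1: SEQ = 34658, len = 1079 B, covers [34658, 35736]
Segment 2: SEQ = 35737, len = 789 B, covers [35737, 36525]
Segment 3: SEQ = 36526, len = 669 B, covers [36526, 37194] [LOST]
In-order data received: bytes [34658, 36525] (segments 1..2).
Segment 3 missing -> gap begins at byte 36526.
Cumulative ACK = next expected in-order byte = 34658 + 1079 + 789 = 36526

36526


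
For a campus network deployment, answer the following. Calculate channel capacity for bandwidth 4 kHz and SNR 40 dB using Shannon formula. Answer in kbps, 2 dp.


Given: B = 4 kHz, SNR = 40 dB
SNR linear = 10^(40/10) = 10000
1 + SNR = 10001
log2(10001) = 13.2878566418
C = 4 * 1000 * 13.2878566418 = 53151.4266 bps
C = 53.151427 kbps -> 53.15 kbps (2 dp)

53.15


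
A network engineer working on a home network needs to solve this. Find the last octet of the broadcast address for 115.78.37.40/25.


Given: IP = 115.78.37.40, prefix = /25
Host bits = 32 - 25 = 7
Network last octet = 40 AND mask = 0
Host part size = 2^7 - 1 = 127
Broadcast last octet = 0 OR 127 = 127

127


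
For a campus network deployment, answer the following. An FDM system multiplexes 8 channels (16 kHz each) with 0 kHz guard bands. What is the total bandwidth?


Given: 8 channels, 16 kHz each, guard = 0 kHz
Channel bandwidth = 8 * 16 = 128 kHz
Guard bands = 7 gaps * 0 kHz = 0 kHz
Total = 128 + 0 = 128 kHz

128


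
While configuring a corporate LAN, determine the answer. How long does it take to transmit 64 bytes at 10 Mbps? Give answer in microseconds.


Given: packet = 64 bytes, bandwidth = 10 Mbps
Packet in bits = 64 * 8 = 512 bits
Bandwidth = 10 * 10^6 = 10000000 bps
Time = 512 / 10000000 seconds
Time in us = 512 * 10^6 / 10000000 = 51.2

51.2


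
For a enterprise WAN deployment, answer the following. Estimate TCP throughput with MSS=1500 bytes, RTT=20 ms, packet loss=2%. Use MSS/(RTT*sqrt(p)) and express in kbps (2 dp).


Given: MSS = 1500 bytes, RTT = 20 ms, loss = 2%
RTT in seconds = 20 / 1000 = 0.02
Loss rate = 2% = 0.02
sqrt(loss) = sqrt(0.02) = 0.141421356237
Throughput (bytes/s) = 1500 / (0.02 * 0.141421356237) = 530330.0859
Throughput (kbps) = 530330.0859 * 8 / 1000 = 4242.640687 -> 4242.64 kbps (2 dp)

4242.64


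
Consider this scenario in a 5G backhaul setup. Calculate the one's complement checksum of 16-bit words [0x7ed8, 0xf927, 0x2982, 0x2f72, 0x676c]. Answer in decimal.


Given words: [0x7ed8, 0xf927, 0x2982, 0x2f72, 0x676c]
Step 1: Sum all words
Raw sum = 32472 + 63783 + 10626 + 12146 + 26476 = 145503
Step 2: Fold carry: (14431 + 2) = 14433
One's complement = ~14433 & 0xFFFF = 51102

51102


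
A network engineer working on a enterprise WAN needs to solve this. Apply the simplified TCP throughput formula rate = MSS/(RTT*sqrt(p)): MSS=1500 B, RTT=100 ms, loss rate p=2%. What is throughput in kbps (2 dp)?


Given: MSS = 1500 bytes, RTT = 100 ms, loss = 2%
RTT in seconds = 100 / 1000 = 0.1
Loss rate = 2% = 0.02
sqrt(loss) = sqrt(0.02) = 0.141421356237
Throughput (bytes/s) = 1500 / (0.1 * 0.141421356237) = 106066.0172
Throughput (kbps) = 106066.0172 * 8 / 1000 = 848.528137 -> 848.53 kbps (2 dp)

848.53


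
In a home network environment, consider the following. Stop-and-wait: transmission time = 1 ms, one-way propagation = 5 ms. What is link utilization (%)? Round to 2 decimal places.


Given: Ttrans = 1 ms, Tprop = 5 ms
RTT = 2 * Tprop = 2 * 5 = 10 ms
U = Ttrans / (Ttrans + RTT)
U = 1 / (1 + 10)
U = 1 / 11 = 0.090909
U% = 9.09%

9.09


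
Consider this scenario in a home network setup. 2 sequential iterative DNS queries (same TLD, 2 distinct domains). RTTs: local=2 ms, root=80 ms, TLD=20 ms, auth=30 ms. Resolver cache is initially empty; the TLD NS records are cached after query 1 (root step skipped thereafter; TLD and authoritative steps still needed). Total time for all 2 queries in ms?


Lookup 1 (cold cache): local + root + TLD + auth = 2 + 80 + 20 + 30 = 132 ms
Lookups 2..2 (TLD NS cached -> skip root; new domain -> still ask TLD and auth): local + TLD + auth = 2 + 20 + 30 = 52 ms each
Remaining 1 lookups: 1 * 52 = 52 ms
Total = 132 + 52 = 184 ms

184


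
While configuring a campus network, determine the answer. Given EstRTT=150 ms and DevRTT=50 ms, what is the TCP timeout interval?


Given: EstRTT = 150 ms, DevRTT = 50 ms
Timeout = EstRTT + 4 * DevRTT
4 * DevRTT = 4 * 50 = 200
Timeout = 150 + 200 = 350 ms

350


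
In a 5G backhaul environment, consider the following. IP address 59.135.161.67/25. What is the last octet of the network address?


Given: IP = 59.135.161.67, prefix = /25
Subnet mask = 255.255.255.128
Last octet of IP: 67
Last octet of mask: 128
Network last octet = 67 AND 128 = 0

0


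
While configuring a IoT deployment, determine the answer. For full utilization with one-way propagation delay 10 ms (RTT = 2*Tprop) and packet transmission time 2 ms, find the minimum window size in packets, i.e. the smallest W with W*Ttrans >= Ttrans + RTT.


Given: Ttrans = 2 ms, RTT = 20 ms (= 2 * Tprop, Tprop = 10 ms)
Time until first ACK returns = Ttrans + RTT = 2 + 20 = 22 ms
Need W * Ttrans >= Ttrans + RTT  ->  W >= (Ttrans + RTT) / Ttrans
(Ttrans + RTT) / Ttrans = 22 / 2 = 11
W_min = ceil(11) = 11

11


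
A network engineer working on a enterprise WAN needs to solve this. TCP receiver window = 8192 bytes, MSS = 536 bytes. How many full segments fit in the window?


Given: RWND = 8192 bytes, MSS = 536 bytes
Full segments = floor(RWND / MSS)
Full segments = floor(8192 / 536)
Full segments = floor(15.2836) = 15

15


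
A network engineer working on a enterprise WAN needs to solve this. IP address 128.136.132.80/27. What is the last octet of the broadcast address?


Given: IP = 128.136.132.80, prefix = /27
Host bits = 32 - 27 = 5
Network last octet = 80 AND mask = 64
Host part size = 2^5 - 1 = 31
Broadcast last octet = 64 OR 31 = 95

95


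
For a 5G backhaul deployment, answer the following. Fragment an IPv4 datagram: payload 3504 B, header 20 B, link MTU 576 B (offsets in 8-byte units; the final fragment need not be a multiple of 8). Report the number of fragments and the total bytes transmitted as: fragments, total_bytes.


Max data per non-final fragment = floor((MTU - header)/8)*8 = floor((576 - 20)/8)*8 = floor(556/8)*8 = 552 B
Final fragment needs no 8-byte alignment: it can carry up to MTU - header = 556 B
Non-final fragments needed = ceil((payload - 556) / 552) = ceil(2948/552) = ceil(5.3406) = 6
Number of fragments = 6 + 1 = 7
Fragment sizes (data): 6 * 552 B + 192 B (last, 192 <= 556 OK)
Total bytes sent = payload + n_frags * header = 3504 + 7*20 = 3504 + 140 = 3644 B

7, 3644


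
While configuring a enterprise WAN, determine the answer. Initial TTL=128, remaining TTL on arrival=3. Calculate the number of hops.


Given: initial TTL = 128, received TTL = 3
Hops = initial TTL - received TTL
Hops = 128 - 3 = 125

125


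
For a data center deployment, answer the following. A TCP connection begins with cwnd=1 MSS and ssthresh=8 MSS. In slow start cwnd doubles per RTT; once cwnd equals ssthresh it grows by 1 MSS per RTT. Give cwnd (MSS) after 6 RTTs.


RTT 0: cwnd = 1 MSS (initial)
RTT 1: cwnd = 2 MSS (slow start, doubled)
RTT 2: cwnd = 4 MSS (slow start, doubled)
RTT 3: cwnd = 8 MSS (slow start, doubled)
RTT 4: cwnd = 9 MSS (congestion avoidance, +1)
RTT 5: cwnd = 10 MSS (congestion avoidance, +1)
RTT 6: cwnd = 11 MSS (congestion avoidance, +1)

11


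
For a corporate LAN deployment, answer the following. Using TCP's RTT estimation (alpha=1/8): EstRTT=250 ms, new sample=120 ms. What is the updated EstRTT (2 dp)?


Given: EstRTT = 250 ms, SampleRTT = 120 ms, alpha = 1/8
New EstRTT = (1 - alpha) * EstRTT + alpha * SampleRTT
(7/8) * 250 = 218.75
(1/8) * 120 = 15
New EstRTT = 218.75 + 15 = 233.75 ms -> 233.75 ms (2 dp)

233.75


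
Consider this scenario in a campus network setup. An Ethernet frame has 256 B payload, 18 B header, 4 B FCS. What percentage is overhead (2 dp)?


Given: payload = 256 B, header = 18 B, trailer = 4 B
Overhead bytes = header + trailer = 18 + 4 = 22
Total frame = payload + overhead = 256 + 22 = 278
Overhead % = 22 / 278 * 100 = 7.9137% -> 7.91% (2 dp)

7.91


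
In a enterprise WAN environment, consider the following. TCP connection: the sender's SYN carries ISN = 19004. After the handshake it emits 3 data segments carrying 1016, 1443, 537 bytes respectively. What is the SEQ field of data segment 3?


The SYN occupies sequence number ISN = 19004, so the first data byte is ISN + 1 = 19005.
SEQ of data segment i = (ISN + 1) + sum of payload sizes of segments 1..i-1.
Segment 1: SEQ = 19005, payload = 1016 bytes
Segment 2: SEQ = 20021, payload = 1443 bytes
Segment 3: SEQ = 21464, payload = 537 bytes
SEQ of segment 3 = 19005 + 1016 + 1443 = 21464

21464


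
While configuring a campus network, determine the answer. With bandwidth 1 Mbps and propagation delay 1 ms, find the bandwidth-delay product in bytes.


Given: bandwidth = 1 Mbps, delay = 1 ms
BDP in bits = 1 * 10^6 * 1 / 1000
BDP in bits = 1000
BDP in bytes = 1000 / 8 = 125

125


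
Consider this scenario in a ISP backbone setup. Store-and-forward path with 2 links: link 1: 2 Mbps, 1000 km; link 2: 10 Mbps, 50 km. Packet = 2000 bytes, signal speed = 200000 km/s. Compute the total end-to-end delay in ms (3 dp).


Packet = 2000 bytes = 16000 bits. Store-and-forward: sum (t_trans + t_prop) per link.
Link 1: t_trans = 16000/(2*10^6) s = 8.0000 ms; t_prop = 1000/200000 s = 5.0000 ms; subtotal = 13.0000 ms
Link 2: t_trans = 16000/(10*10^6) s = 1.6000 ms; t_prop = 50/200000 s = 0.2500 ms; subtotal = 1.8500 ms
End-to-end = 13.0000 + 1.8500 = 14.8500 ms -> 14.850 ms (3 dp)

14.850


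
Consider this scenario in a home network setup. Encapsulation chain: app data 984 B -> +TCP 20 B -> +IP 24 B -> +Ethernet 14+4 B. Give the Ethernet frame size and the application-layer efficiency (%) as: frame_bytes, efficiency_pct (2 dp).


TCP segment = 984 + 20 = 1004 B
IP packet = 1004 + 24 = 1028 B
Ethernet frame = 1028 + 14 + 4 = 1046 B
Efficiency = app / frame = 984 / 1046 = 0.940727 = 94.0727% -> 94.07% (2 dp)

1046, 94.07


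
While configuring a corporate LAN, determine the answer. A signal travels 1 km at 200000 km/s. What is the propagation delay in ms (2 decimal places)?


Given: distance = 1 km, speed = 200000 km/s
Delay = distance / speed = 1 / 200000 seconds
Delay in ms = 1 * 1000 / 200000
Delay = 0.0050 ms
Rounded to 2 dp = 0.01 ms

0.01


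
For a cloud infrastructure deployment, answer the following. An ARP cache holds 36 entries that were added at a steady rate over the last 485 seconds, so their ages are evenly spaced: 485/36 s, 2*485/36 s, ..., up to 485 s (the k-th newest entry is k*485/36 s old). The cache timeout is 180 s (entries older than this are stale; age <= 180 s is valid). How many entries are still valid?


Ages are k * 485/36 s for k = 1..36 (spacing = 13.4722 s).
Entry k is valid iff k * 485/36 <= 180 iff k <= 36 * 180 / 485 = 13.3608
n_valid = floor(13.3608) = 13
(n_stale = 36 - 13 = 23)

13


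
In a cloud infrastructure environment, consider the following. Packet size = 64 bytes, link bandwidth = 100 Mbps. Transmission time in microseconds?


Given: packet = 64 bytes, bandwidth = 100 Mbps
Packet in bits = 64 * 8 = 512 bits
Bandwidth = 100 * 10^6 = 100000000 bps
Time = 512 / 100000000 seconds
Time in us = 512 * 10^6 / 100000000 = 5.12

5.12


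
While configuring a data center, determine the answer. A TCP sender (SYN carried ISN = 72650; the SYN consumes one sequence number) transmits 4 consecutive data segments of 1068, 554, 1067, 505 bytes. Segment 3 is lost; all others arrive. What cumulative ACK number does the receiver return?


SYN uses sequence number 72650; first data byte = ISN + 1 = 72651.
Segment 1: SEQ = 72651, len = 1068 B, covers [72651, 73718]
Segment 2: SEQ = 73719, len = 554 B, covers [73719, 74272]
Segment 3: SEQ = 74273, len = 1067 B, covers [74273, 75339] [LOST]
Segment 4: SEQ = 75340, len = 505 B, covers [75340, 75844]
In-order data received: bytes [72651, 74272] (segments 1..2).
Segment 3 missing -> gap begins at byte 74273; later segments buffered out of order.
Cumulative ACK = next expected in-order byte = 72651 + 1068 + 554 = 74273

74273


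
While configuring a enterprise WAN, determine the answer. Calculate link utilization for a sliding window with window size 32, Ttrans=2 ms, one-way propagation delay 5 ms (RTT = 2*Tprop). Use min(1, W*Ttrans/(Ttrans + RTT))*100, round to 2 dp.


Given: W = 32, Ttrans = 2 ms, RTT = 10 ms (= 2 * Tprop, Tprop = 5 ms)
Cycle time = Ttrans + RTT = 2 + 10 = 12 ms (first packet sent until its ACK returns)
W * Ttrans = 32 * 2 = 64 ms of sending per cycle
W * Ttrans / (Ttrans + RTT) = 64 / 12 = 5.333333
U = min(1, 5.333333) = 1.000000
U% = 100.00%

100.00


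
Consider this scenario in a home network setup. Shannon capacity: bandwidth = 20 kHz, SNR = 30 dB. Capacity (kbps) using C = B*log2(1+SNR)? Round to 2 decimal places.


Given: B = 20 kHz, SNR = 30 dB
SNR linear = 10^(30/10) = 1000
1 + SNR = 1001
log2(1001) = 9.9672262588
C = 20 * 1000 * 9.9672262588 = 199344.5252 bps
C = 199.344525 kbps -> 199.34 kbps (2 dp)

199.34


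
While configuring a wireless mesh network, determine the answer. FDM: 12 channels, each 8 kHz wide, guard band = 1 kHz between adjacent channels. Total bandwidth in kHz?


Given: 12 channels, 8 kHz each, guard = 1 kHz
Channel bandwidth = 12 * 8 = 96 kHz
Guard bands = 11 gaps * 1 kHz = 11 kHz
Total = 96 + 11 = 107 kHz

107


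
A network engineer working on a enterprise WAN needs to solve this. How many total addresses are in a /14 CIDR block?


Given: CIDR prefix /14
Host bits = 32 - 14 = 18
Total addresses = 2^18 = 262144

262144


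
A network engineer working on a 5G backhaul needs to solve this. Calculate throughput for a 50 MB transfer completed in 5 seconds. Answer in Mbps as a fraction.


Given: file = 50 MB, time = 5 s
File in Mb = 50 * 8 = 400 Mb
Throughput = 400 / 5 Mbps
Throughput = 80 Mbps

80


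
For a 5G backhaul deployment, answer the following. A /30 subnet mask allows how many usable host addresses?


Given: subnet mask /30
Host bits = 32 - 30 = 2
Total addresses = 2^2 = 4
Usable hosts = 4 - 2 (network + broadcast) = 2

2


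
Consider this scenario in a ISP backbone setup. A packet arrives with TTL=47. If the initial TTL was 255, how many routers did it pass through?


Given: initial TTL = 255, received TTL = 47
Hops = initial TTL - received TTL
Hops = 255 - 47 = 208

208


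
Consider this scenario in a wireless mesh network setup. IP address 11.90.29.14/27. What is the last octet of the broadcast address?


Given: IP = 11.90.29.14, prefix = /27
Host bits = 32 - 27 = 5
Network last octet = 14 AND mask = 0
Host part size = 2^5 - 1 = 31
Broadcast last octet = 0 OR 31 = 31

31


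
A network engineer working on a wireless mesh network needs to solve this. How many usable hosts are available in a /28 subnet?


Given: subnet mask /28
Host bits = 32 - 28 = 4
Total addresses = 2^4 = 16
Usable hosts = 16 - 2 (network + broadcast) = 14

14


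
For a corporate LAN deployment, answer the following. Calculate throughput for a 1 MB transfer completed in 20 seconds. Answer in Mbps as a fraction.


Given: file = 1 MB, time = 20 s
File in Mb = 1 * 8 = 8 Mb
Throughput = 8 / 20 Mbps
Throughput = 2/5 Mbps

2/5


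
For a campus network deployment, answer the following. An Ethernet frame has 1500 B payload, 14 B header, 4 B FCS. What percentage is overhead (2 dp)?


Given: payload = 1500 B, header = 14 B, trailer = 4 B
Overhead bytes = header + trailer = 14 + 4 = 18
Total frame = payload + overhead = 1500 + 18 = 1518
Overhead % = 18 / 1518 * 100 = 1.1858% -> 1.19% (2 dp)

1.19


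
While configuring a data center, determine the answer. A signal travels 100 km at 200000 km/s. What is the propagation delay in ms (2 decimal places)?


Given: distance = 100 km, speed = 200000 km/s
Delay = distance / speed = 100 / 200000 seconds
Delay in ms = 100 * 1000 / 200000
Delay = 0.5000 ms
Rounded to 2 dp = 0.50 ms

0.50


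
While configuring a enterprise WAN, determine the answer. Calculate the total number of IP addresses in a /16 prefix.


Given: CIDR prefix /16
Host bits = 32 - 16 = 16
Total addresses = 2^16 = 65536

65536


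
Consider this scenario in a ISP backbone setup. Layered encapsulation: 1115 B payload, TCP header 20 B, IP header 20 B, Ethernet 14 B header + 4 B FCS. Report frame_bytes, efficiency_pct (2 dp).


TCP segment = 1115 + 20 = 1135 B
IP packet = 1135 + 20 = 1155 B
Ethernet frame = 1155 + 14 + 4 = 1173 B
Efficiency = app / frame = 1115 / 1173 = 0.950554 = 95.0554% -> 95.06% (2 dp)

1173, 95.06


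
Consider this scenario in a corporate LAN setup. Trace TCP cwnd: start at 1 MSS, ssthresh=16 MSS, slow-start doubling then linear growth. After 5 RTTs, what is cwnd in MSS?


RTT 0: cwnd = 1 MSS (initial)
RTT 1: cwnd = 2 MSS (slow start, doubled)
RTT 2: cwnd = 4 MSS (slow start, doubled)
RTT 3: cwnd = 8 MSS (slow start, doubled)
RTT 4: cwnd = 16 MSS (slow start, doubled)
RTT 5: cwnd = 17 MSS (congestion avoidance, +1)

17


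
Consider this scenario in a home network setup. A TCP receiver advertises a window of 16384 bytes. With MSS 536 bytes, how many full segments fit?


Given: RWND = 16384 bytes, MSS = 536 bytes
Full segments = floor(RWND / MSS)
Full segments = floor(16384 / 536)
Full segments = floor(30.5672) = 30

30


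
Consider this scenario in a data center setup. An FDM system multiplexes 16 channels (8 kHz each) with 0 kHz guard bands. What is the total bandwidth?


Given: 16 channels, 8 kHz each, guard = 0 kHz
Channel bandwidth = 16 * 8 = 128 kHz
Guard bands = 15 gaps * 0 kHz = 0 kHz
Total = 128 + 0 = 128 kHz

128


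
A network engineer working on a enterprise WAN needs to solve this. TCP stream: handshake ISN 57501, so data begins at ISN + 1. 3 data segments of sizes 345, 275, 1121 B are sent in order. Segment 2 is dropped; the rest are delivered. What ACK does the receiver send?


SYN uses sequence number 57501; first data byte = ISN + 1 = 57502.
Segment 1: SEQ = 57502, len = 345 B, covers [57502, 57846]
Segment 2: SEQ = 57847, len = 275 B, covers [57847, 58121] [LOST]
Segment 3: SEQ = 58122, len = 1121 B, covers [58122, 59242]
In-order data received: bytes [57502, 57846] (segments 1..1).
Segment 2 missing -> gap begins at byte 57847; later segments buffered out of order.
Cumulative ACK = next expected in-order byte = 57502 + 345 = 57847

57847


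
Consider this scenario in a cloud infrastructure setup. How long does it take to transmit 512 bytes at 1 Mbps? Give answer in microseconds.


Given: packet = 512 bytes, bandwidth = 1 Mbps
Packet in bits = 512 * 8 = 4096 bits
Bandwidth = 1 * 10^6 = 1000000 bps
Time = 4096 / 1000000 seconds
Time in us = 4096 * 10^6 / 1000000 = 4096

4096


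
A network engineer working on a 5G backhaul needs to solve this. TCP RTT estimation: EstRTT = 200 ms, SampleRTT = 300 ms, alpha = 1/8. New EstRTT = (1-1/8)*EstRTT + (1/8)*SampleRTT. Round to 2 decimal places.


Given: EstRTT = 200 ms, SampleRTT = 300 ms, alpha = 1/8
New EstRTT = (1 - alpha) * EstRTT + alpha * SampleRTT
(7/8) * 200 = 175
(1/8) * 300 = 37.5
New EstRTT = 175 + 37.5 = 212.5 ms -> 212.50 ms (2 dp)

212.50


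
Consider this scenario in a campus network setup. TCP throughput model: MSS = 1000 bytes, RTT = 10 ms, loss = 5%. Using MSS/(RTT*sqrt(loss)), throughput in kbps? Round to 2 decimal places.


Given: MSS = 1000 bytes, RTT = 10 ms, loss = 5%
RTT in seconds = 10 / 1000 = 0.01
Loss rate = 5% = 0.05
sqrt(loss) = sqrt(0.05) = 0.223606797750
Throughput (bytes/s) = 1000 / (0.01 * 0.223606797750) = 447213.5955
Throughput (kbps) = 447213.5955 * 8 / 1000 = 3577.708764 -> 3577.71 kbps (2 dp)

3577.71


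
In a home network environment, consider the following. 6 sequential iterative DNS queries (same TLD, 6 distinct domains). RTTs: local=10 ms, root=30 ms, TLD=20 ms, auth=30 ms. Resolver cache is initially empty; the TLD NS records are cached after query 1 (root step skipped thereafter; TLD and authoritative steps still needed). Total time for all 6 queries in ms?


Lookup 1 (cold cache): local + root + TLD + auth = 10 + 30 + 20 + 30 = 90 ms
Lookups 2..6 (TLD NS cached -> skip root; new domain -> still ask TLD and auth): local + TLD + auth = 10 + 20 + 30 = 60 ms each
Remaining 5 lookups: 5 * 60 = 300 ms
Total = 90 + 300 = 390 ms

390


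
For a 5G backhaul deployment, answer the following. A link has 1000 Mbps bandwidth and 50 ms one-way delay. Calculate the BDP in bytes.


Given: bandwidth = 1000 Mbps, delay = 50 ms
BDP in bits = 1000 * 10^6 * 50 / 1000
BDP in bits = 50000000
BDP in bytes = 50000000 / 8 = 6250000

6250000


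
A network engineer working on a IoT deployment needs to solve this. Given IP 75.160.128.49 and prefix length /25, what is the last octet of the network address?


Given: IP = 75.160.128.49, prefix = /25
Subnet mask = 255.255.255.128
Last octet of IP: 49
Last octet of mask: 128
Network last octet = 49 AND 128 = 0

0


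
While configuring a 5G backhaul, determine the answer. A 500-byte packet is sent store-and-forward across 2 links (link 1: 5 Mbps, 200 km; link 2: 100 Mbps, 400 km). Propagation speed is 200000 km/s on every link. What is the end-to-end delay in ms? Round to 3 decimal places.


Packet = 500 bytes = 4000 bits. Store-and-forward: sum (t_trans + t_prop) per link.
Link 1: t_trans = 4000/(5*10^6) s = 0.8000 ms; t_prop = 200/200000 s = 1.0000 ms; subtotal = 1.8000 ms
Link 2: t_trans = 4000/(100*10^6) s = 0.0400 ms; t_prop = 400/200000 s = 2.0000 ms; subtotal = 2.0400 ms
End-to-end = 1.8000 + 2.0400 = 3.8400 ms -> 3.840 ms (3 dp)

3.840


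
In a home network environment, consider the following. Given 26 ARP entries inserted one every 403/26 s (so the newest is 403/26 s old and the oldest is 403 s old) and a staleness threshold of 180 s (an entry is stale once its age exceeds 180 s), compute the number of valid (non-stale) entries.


Ages are k * 403/26 s for k = 1..26 (spacing = 15.5000 s).
Entry k is valid iff k * 403/26 <= 180 iff k <= 26 * 180 / 403 = 11.6129
n_valid = floor(11.6129) = 11
(n_stale = 26 - 11 = 15)

11


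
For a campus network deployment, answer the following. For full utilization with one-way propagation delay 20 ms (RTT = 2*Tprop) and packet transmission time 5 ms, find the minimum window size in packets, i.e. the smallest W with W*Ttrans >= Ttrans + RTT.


Given: Ttrans = 5 ms, RTT = 40 ms (= 2 * Tprop, Tprop = 20 ms)
Time until first ACK returns = Ttrans + RTT = 5 + 40 = 45 ms
Need W * Ttrans >= Ttrans + RTT  ->  W >= (Ttrans + RTT) / Ttrans
(Ttrans + RTT) / Ttrans = 45 / 5 = 9
W_min = ceil(9) = 9

9


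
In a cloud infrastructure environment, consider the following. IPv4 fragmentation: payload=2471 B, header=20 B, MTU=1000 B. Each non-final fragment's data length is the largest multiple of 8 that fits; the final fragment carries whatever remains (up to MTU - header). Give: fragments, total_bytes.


Max data per non-final fragment = floor((MTU - header)/8)*8 = floor((1000 - 20)/8)*8 = floor(980/8)*8 = 976 B
Final fragment needs no 8-byte alignment: it can carry up to MTU - header = 980 B
Non-final fragments needed = ceil((payload - 980) / 976) = ceil(1491/976) = ceil(1.5277) = 2
Number of fragments = 2 + 1 = 3
Fragment sizes (data): 2 * 976 B + 519 B (last, 519 <= 980 OK)
Total bytes sent = payload + n_frags * header = 2471 + 3*20 = 2471 + 60 = 2531 B

3, 2531


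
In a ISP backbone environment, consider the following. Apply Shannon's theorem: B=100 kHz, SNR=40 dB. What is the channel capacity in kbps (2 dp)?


Given: B = 100 kHz, SNR = 40 dB
SNR linear = 10^(40/10) = 10000
1 + SNR = 10001
log2(10001) = 13.2878566418
C = 100 * 1000 * 13.2878566418 = 1328785.6642 bps
C = 1328.785664 kbps -> 1328.79 kbps (2 dp)

1328.79


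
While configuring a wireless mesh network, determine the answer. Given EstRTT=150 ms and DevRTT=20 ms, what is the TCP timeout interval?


Given: EstRTT = 150 ms, DevRTT = 20 ms
Timeout = EstRTT + 4 * DevRTT
4 * DevRTT = 4 * 20 = 80
Timeout = 150 + 80 = 230 ms

230


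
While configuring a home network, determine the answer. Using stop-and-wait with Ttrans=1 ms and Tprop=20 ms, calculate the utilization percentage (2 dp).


Given: Ttrans = 1 ms, Tprop = 20 ms
RTT = 2 * Tprop = 2 * 20 = 40 ms
U = Ttrans / (Ttrans + RTT)
U = 1 / (1 + 40)
U = 1 / 41 = 0.02439
U% = 2.44%

2.44


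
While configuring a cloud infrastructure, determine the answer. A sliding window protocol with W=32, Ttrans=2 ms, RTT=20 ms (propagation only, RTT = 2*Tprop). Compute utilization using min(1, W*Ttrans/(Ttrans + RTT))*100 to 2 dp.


Given: W = 32, Ttrans = 2 ms, RTT = 20 ms (= 2 * Tprop, Tprop = 10 ms)
Cycle time = Ttrans + RTT = 2 + 20 = 22 ms (first packet sent until its ACK returns)
W * Ttrans = 32 * 2 = 64 ms of sending per cycle
W * Ttrans / (Ttrans + RTT) = 64 / 22 = 2.909091
U = min(1, 2.909091) = 1.000000
U% = 100.00%

100.00


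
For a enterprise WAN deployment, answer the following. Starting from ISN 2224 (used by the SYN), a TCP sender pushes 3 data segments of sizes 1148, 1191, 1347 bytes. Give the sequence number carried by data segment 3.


The SYN occupies sequence number ISN = 2224, so the first data byte is ISN + 1 = 2225.
SEQ of data segment i = (ISN + 1) + sum of payload sizes of segments 1..i-1.
Segment 1: SEQ = 2225, payload = 1148 bytes
Segment 2: SEQ = 3373, payload = 1191 bytes
Segment 3: SEQ = 4564, payload = 1347 bytes
SEQ of segment 3 = 2225 + 1148 + 1191 = 4564

4564


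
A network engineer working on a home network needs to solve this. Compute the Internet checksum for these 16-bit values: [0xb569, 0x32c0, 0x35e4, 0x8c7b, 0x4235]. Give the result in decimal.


Given words: [0xb569, 0x32c0, 0x35e4, 0x8c7b, 0x4235]
Step 1: Sum all words
Raw sum = 46441 + 12992 + 13796 + 35963 + 16949 = 126141
Step 2: Fold carry: (60605 + 1) = 60606
One's complement = ~60606 & 0xFFFF = 4929

4929


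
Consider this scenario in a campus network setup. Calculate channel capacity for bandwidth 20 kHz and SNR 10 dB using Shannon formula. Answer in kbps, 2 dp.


Given: B = 20 kHz, SNR = 10 dB
SNR linear = 10^(10/10) = 10
1 + SNR = 11
log2(11) = 3.4594316186
C = 20 * 1000 * 3.4594316186 = 69188.6324 bps
C = 69.188632 kbps -> 69.19 kbps (2 dp)

69.19


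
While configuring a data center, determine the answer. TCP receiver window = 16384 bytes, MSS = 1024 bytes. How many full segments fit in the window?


Given: RWND = 16384 bytes, MSS = 1024 bytes
Full segments = floor(RWND / MSS)
Full segments = floor(16384 / 1024)
Full segments = floor(16.0) = 16

16


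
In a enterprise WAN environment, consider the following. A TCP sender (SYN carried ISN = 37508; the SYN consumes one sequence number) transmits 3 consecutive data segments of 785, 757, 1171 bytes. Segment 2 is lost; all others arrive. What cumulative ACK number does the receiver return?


SYN uses sequence number 37508; first data byte = ISN + 1 = 37509.
Segment 1: SEQ = 37509, len = 785 B, covers [37509, 38293]
Segment 2: SEQ = 38294, len = 757 B, covers [38294, 39050] [LOST]
Segment 3: SEQ = 39051, len = 1171 B, covers [39051, 40221]
In-order data received: bytes [37509, 38293] (segments 1..1).
Segment 2 missing -> gap begins at byte 38294; later segments buffered out of order.
Cumulative ACK = next expected in-order byte = 37509 + 785 = 38294

38294


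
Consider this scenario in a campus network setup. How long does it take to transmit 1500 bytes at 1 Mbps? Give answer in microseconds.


Given: packet = 1500 bytes, bandwidth = 1 Mbps
Packet in bits = 1500 * 8 = 12000 bits
Bandwidth = 1 * 10^6 = 1000000 bps
Time = 12000 / 1000000 seconds
Time in us = 12000 * 10^6 / 1000000 = 12000

12000


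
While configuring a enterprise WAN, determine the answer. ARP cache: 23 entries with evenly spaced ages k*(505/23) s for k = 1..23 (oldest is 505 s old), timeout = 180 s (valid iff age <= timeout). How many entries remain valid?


Ages are k * 505/23 s for k = 1..23 (spacing = 21.9565 s).
Entry k is valid iff k * 505/23 <= 180 iff k <= 23 * 180 / 505 = 8.1980
n_valid = floor(8.1980) = 8
(n_stale = 23 - 8 = 15)

8


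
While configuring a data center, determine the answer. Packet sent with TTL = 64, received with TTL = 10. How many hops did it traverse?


Given: initial TTL = 64, received TTL = 10
Hops = initial TTL - received TTL
Hops = 64 - 10 = 54

54


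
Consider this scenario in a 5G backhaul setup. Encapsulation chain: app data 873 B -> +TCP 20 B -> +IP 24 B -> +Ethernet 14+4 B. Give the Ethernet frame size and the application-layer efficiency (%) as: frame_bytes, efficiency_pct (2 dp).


TCP segment = 873 + 20 = 893 B
IP packet = 893 + 24 = 917 B
Ethernet frame = 917 + 14 + 4 = 935 B
Efficiency = app / frame = 873 / 935 = 0.933690 = 93.3690% -> 93.37% (2 dp)

935, 93.37


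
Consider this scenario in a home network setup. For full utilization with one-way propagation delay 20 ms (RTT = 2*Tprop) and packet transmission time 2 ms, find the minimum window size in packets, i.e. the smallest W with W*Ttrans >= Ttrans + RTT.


Given: Ttrans = 2 ms, RTT = 40 ms (= 2 * Tprop, Tprop = 20 ms)
Time until first ACK returns = Ttrans + RTT = 2 + 40 = 42 ms
Need W * Ttrans >= Ttrans + RTT  ->  W >= (Ttrans + RTT) / Ttrans
(Ttrans + RTT) / Ttrans = 42 / 2 = 21
W_min = ceil(21) = 21

21


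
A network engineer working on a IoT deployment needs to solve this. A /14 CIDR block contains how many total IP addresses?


Given: CIDR prefix /14
Host bits = 32 - 14 = 18
Total addresses = 2^18 = 262144

262144


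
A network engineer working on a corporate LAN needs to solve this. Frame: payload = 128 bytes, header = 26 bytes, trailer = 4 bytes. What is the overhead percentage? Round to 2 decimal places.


Given: payload = 128 B, header = 26 B, trailer = 4 B
Overhead bytes = header + trailer = 26 + 4 = 30
Total frame = payload + overhead = 128 + 30 = 158
Overhead % = 30 / 158 * 100 = 18.9873% -> 18.99% (2 dp)

18.99


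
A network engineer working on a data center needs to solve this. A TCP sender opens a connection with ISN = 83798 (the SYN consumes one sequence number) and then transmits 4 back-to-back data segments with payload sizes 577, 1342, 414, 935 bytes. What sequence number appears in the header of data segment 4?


The SYN occupies sequence number ISN = 83798, so the first data byte is ISN + 1 = 83799.
SEQ of data segment i = (ISN + 1) + sum of payload sizes of segments 1..i-1.
Segment 1: SEQ = 83799, payload = 577 bytes
Segment 2: SEQ = 84376, payload = 1342 bytes
Segment 3: SEQ = 85718, payload = 414 bytes
Segment 4: SEQ = 86132, payload = 935 bytes
SEQ of segment 4 = 83799 + 577 + 1342 + 414 = 86132

86132


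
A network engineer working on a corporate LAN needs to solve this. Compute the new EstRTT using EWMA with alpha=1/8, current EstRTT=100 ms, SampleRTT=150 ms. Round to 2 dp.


Given: EstRTT = 100 ms, SampleRTT = 150 ms, alpha = 1/8
New EstRTT = (1 - alpha) * EstRTT + alpha * SampleRTT
(7/8) * 100 = 87.5
(1/8) * 150 = 18.75
New EstRTT = 87.5 + 18.75 = 106.25 ms -> 106.25 ms (2 dp)

106.25


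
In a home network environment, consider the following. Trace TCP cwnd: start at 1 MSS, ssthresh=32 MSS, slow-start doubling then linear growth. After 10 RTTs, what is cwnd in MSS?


RTT 0: cwnd = 1 MSS (initial)
RTT 1: cwnd = 2 MSS (slow start, doubled)
RTT 2: cwnd = 4 MSS (slow start, doubled)
RTT 3: cwnd = 8 MSS (slow start, doubled)
RTT 4: cwnd = 16 MSS (slow start, doubled)
RTT 5: cwnd = 32 MSS (slow start, doubled)
RTT 6: cwnd = 33 MSS (congestion avoidance, +1)
RTT 7: cwnd = 34 MSS (congestion avoidance, +1)
RTT 8: cwnd = 35 MSS (congestion avoidance, +1)
RTT 9: cwnd = 36 MSS (congestion avoidance, +1)
RTT 10: cwnd = 37 MSS (congestion avoidance, +1)

37


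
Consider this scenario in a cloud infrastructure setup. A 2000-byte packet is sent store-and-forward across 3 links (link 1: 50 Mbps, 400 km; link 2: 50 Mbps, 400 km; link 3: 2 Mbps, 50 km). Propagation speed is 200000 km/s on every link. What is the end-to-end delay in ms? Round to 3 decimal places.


Packet = 2000 bytes = 16000 bits. Store-and-forward: sum (t_trans + t_prop) per link.
Link 1: t_trans = 16000/(50*10^6) s = 0.3200 ms; t_prop = 400/200000 s = 2.0000 ms; subtotal = 2.3200 ms
Link 2: t_trans = 16000/(50*10^6) s = 0.3200 ms; t_prop = 400/200000 s = 2.0000 ms; subtotal = 2.3200 ms
Link 3: t_trans = 16000/(2*10^6) s = 8.0000 ms; t_prop = 50/200000 s = 0.2500 ms; subtotal = 8.2500 ms
End-to-end = 2.3200 + 2.3200 + 8.2500 = 12.8900 ms -> 12.890 ms (3 dp)

12.890


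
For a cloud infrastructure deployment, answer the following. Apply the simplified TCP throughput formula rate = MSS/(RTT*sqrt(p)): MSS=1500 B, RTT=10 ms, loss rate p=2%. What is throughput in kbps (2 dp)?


Given: MSS = 1500 bytes, RTT = 10 ms, loss = 2%
RTT in seconds = 10 / 1000 = 0.01
Loss rate = 2% = 0.02
sqrt(loss) = sqrt(0.02) = 0.141421356237
Throughput (bytes/s) = 1500 / (0.01 * 0.141421356237) = 1060660.1718
Throughput (kbps) = 1060660.1718 * 8 / 1000 = 8485.281374 -> 8485.28 kbps (2 dp)

8485.28


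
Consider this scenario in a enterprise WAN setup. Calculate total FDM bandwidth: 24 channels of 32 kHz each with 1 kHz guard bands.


Given: 24 channels, 32 kHz each, guard = 1 kHz
Channel bandwidth = 24 * 32 = 768 kHz
Guard bands = 23 gaps * 1 kHz = 23 kHz
Total = 768 + 23 = 791 kHz

791


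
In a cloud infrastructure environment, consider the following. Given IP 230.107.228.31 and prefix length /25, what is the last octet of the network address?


Given: IP = 230.107.228.31, prefix = /25
Subnet mask = 255.255.255.128
Last octet of IP: 31
Last octet of mask: 128
Network last octet = 31 AND 128 = 0

0


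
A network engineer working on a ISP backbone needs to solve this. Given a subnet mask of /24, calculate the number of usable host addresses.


Given: subnet mask /24
Host bits = 32 - 24 = 8
Total addresses = 2^8 = 256
Usable hosts = 256 - 2 (network + broadcast) = 254

254


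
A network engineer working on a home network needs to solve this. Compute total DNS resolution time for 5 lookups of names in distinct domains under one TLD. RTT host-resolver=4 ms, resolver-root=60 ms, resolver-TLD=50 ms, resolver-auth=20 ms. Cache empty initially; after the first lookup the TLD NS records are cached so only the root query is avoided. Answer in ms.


Lookup 1 (cold cache): local + root + TLD + auth = 4 + 60 + 50 + 20 = 134 ms
Lookups 2..5 (TLD NS cached -> skip root; new domain -> still ask TLD and auth): local + TLD + auth = 4 + 50 + 20 = 74 ms each
Remaining 4 lookups: 4 * 74 = 296 ms
Total = 134 + 296 = 430 ms

430


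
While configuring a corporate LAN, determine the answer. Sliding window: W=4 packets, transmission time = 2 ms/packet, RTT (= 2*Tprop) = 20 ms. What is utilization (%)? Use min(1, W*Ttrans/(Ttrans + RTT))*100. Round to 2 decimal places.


Given: W = 4, Ttrans = 2 ms, RTT = 20 ms (= 2 * Tprop, Tprop = 10 ms)
Cycle time = Ttrans + RTT = 2 + 20 = 22 ms (first packet sent until its ACK returns)
W * Ttrans = 4 * 2 = 8 ms of sending per cycle
W * Ttrans / (Ttrans + RTT) = 8 / 22 = 0.363636
U = min(1, 0.363636) = 0.363636
U% = 36.36%

36.36


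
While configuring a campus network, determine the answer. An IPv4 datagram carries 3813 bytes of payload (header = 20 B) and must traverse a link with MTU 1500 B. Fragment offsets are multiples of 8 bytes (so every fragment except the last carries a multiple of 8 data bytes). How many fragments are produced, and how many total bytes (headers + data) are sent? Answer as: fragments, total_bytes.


Max data per non-final fragment = floor((MTU - header)/8)*8 = floor((1500 - 20)/8)*8 = floor(1480/8)*8 = 1480 B
Final fragment needs no 8-byte alignment: it can carry up to MTU - header = 1480 B
Non-final fragments needed = ceil((payload - 1480) / 1480) = ceil(2333/1480) = ceil(1.5764) = 2
Number of fragments = 2 + 1 = 3
Fragment sizes (data): 2 * 1480 B + 853 B (last, 853 <= 1480 OK)
Total bytes sent = payload + n_frags * header = 3813 + 3*20 = 3813 + 60 = 3873 B

3, 3873


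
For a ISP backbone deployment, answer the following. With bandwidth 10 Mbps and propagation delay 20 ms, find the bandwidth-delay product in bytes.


Given: bandwidth = 10 Mbps, delay = 20 ms
BDP in bits = 10 * 10^6 * 20 / 1000
BDP in bits = 200000
BDP in bytes = 200000 / 8 = 25000

25000


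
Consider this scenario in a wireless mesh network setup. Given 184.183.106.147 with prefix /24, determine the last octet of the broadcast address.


Given: IP = 184.183.106.147, prefix = /24
Host bits = 32 - 24 = 8
Network last octet = 147 AND mask = 0
Host part size = 2^8 - 1 = 255
Broadcast last octet = 0 OR 255 = 255

255


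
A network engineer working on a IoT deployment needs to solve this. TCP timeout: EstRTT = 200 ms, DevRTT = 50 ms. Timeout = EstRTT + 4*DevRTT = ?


Given: EstRTT = 200 ms, DevRTT = 50 ms
Timeout = EstRTT + 4 * DevRTT
4 * DevRTT = 4 * 50 = 200
Timeout = 200 + 200 = 400 ms

400


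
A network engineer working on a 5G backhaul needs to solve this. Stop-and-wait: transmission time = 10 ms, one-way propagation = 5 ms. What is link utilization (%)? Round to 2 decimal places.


Given: Ttrans = 10 ms, Tprop = 5 ms
RTT = 2 * Tprop = 2 * 5 = 10 ms
U = Ttrans / (Ttrans + RTT)
U = 10 / (10 + 10)
U = 10 / 20 = 0.5
U% = 50.00%

50.00


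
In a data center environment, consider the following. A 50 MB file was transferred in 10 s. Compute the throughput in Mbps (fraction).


Given: file = 50 MB, time = 10 s
File in Mb = 50 * 8 = 400 Mb
Throughput = 400 / 10 Mbps
Throughput = 40 Mbps

40


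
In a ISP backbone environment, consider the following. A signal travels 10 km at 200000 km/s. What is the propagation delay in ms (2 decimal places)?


Given: distance = 10 km, speed = 200000 km/s
Delay = distance / speed = 10 / 200000 seconds
Delay in ms = 10 * 1000 / 200000
Delay = 0.0500 ms
Rounded to 2 dp = 0.05 ms

0.05


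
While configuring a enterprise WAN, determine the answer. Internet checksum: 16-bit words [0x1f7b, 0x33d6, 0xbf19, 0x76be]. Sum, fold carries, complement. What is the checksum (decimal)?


Given words: [0x1f7b, 0x33d6, 0xbf19, 0x76be]
Step 1: Sum all words
Raw sum = 8059 + 13270 + 48921 + 30398 = 100648
Step 2: Fold carry: (35112 + 1) = 35113
One's complement = ~35113 & 0xFFFF = 30422

30422
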